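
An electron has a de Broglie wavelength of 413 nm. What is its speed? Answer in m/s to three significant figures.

v = 1760 m/s

p = h/λ = 6.626 × 10⁻³⁴ / 4.130 × 10⁻⁷ = 1.604 × 10⁻²⁷ kg·m/s.
v = p/m = 1.604 × 10⁻²⁷ / 9.109 × 10⁻³¹ = 1.76 × 10³ m/s = 1760 m/s.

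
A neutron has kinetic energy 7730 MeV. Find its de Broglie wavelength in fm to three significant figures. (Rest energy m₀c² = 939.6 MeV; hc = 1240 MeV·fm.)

Total energy E = KE + m₀c² = 7730 + 939.6 = 8669.6 MeV.
(pc)² = E² − (m₀c²)² = (8669.6)² − (939.6)² = 7.428 × 10⁷ MeV², so pc = 8619 MeV.
λ = hc/(pc) = 1240 MeV·fm / 8619 MeV = 0.144 fm.

λ = 0.144 fm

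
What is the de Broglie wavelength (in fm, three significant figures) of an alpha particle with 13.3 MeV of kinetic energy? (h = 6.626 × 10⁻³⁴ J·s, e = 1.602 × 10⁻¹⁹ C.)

λ = 3.94 fm

KE = 13.3 MeV = 2.131 × 10⁻¹² J.
p = √(2mKE) = √(2 × 6.645 × 10⁻²⁷ × 2.131 × 10⁻¹²) = 1.683 × 10⁻¹⁹ kg·m/s.
λ = h/p = 6.626 × 10⁻³⁴ / 1.683 × 10⁻¹⁹ = 3.94 × 10⁻¹⁵ m = 3.94 fm.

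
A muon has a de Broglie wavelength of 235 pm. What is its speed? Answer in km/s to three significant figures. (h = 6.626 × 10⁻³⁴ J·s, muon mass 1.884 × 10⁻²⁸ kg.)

v = 15.0 km/s

p = h/λ = 6.626 × 10⁻³⁴ / 2.350 × 10⁻¹⁰ = 2.820 × 10⁻²⁴ kg·m/s.
v = p/m = 2.820 × 10⁻²⁴ / 1.884 × 10⁻²⁸ = 1.50 × 10⁴ m/s = 15.0 km/s.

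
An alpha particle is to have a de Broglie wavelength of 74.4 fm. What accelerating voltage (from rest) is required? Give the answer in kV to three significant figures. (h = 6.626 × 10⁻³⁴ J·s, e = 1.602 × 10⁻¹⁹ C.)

V = 18.6 kV

p = h/λ = 6.626 × 10⁻³⁴ / 7.440 × 10⁻¹⁴ = 8.906 × 10⁻²¹ kg·m/s.
KE = p²/(2m) = 5.968 × 10⁻¹⁵ J.
V = KE/2e = 5.968 × 10⁻¹⁵ / (2 × 1.602 × 10⁻¹⁹) = 18.6 kV.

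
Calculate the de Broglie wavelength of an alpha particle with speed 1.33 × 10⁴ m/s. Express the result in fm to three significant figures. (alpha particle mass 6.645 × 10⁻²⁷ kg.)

λ = 7500 fm

p = mv = 6.645 × 10⁻²⁷ × 1.33 × 10⁴ = 8.838 × 10⁻²³ kg·m/s.
λ = h/p = 6.626 × 10⁻³⁴ / 8.838 × 10⁻²³ = 7.50 × 10⁻¹² m = 7500 fm.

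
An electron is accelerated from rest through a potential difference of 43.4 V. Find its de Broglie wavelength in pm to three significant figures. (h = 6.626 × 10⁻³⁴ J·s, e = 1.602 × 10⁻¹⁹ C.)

KE = eV = 1.602 × 10⁻¹⁹ × 43.40 = 6.953 × 10⁻¹⁸ J.
p = √(2mKE) = √(2 × 9.109 × 10⁻³¹ × 6.953 × 10⁻¹⁸) = 3.559 × 10⁻²⁴ kg·m/s.
λ = h/p = 6.626 × 10⁻³⁴ / 3.559 × 10⁻²⁴ = 1.86 × 10⁻¹⁰ m = 186 pm.

λ = 186 pm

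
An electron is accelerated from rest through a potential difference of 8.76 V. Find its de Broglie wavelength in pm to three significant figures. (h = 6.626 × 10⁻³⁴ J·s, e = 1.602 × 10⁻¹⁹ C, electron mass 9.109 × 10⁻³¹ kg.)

λ = 414 pm

KE = eV = 1.602 × 10⁻¹⁹ × 8.760 = 1.403 × 10⁻¹⁸ J.
p = √(2mKE) = √(2 × 9.109 × 10⁻³¹ × 1.403 × 10⁻¹⁸) = 1.599 × 10⁻²⁴ kg·m/s.
λ = h/p = 6.626 × 10⁻³⁴ / 1.599 × 10⁻²⁴ = 4.14 × 10⁻¹⁰ m = 414 pm.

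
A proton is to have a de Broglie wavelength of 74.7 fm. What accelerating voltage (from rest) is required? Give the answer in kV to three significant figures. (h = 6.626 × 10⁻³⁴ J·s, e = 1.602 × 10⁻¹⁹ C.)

V = 147 kV

p = h/λ = 6.626 × 10⁻³⁴ / 7.470 × 10⁻¹⁴ = 8.870 × 10⁻²¹ kg·m/s.
KE = p²/(2m) = 2.351 × 10⁻¹⁴ J.
V = KE/e = 2.351 × 10⁻¹⁴ / (1.602 × 10⁻¹⁹) = 147 kV.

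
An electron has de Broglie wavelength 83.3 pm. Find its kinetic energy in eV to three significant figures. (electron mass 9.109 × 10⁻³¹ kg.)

KE = 217 eV

p = h/λ = 6.626 × 10⁻³⁴ / 8.330 × 10⁻¹¹ = 7.954 × 10⁻²⁴ kg·m/s.
KE = p²/(2m) = (7.954 × 10⁻²⁴)² / (2 × 9.109 × 10⁻³¹) = 3.473 × 10⁻¹⁷ J = 217 eV.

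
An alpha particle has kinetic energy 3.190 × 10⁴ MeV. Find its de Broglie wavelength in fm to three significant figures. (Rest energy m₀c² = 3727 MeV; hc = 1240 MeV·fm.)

λ = 0.0350 fm

Total energy E = KE + m₀c² = 3.190 × 10⁴ + 3727 = 35627 MeV.
(pc)² = E² − (m₀c²)² = (35627)² − (3727)² = 1.255 × 10⁹ MeV², so pc = 3.543 × 10⁴ MeV.
λ = hc/(pc) = 1240 MeV·fm / 3.543 × 10⁴ MeV = 0.0350 fm.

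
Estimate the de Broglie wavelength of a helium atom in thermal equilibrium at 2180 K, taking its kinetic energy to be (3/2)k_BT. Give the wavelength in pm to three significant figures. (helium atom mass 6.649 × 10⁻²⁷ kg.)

KE = (3/2)k_BT = 1.5 × 1.381 × 10⁻²³ × 2180 = 4.516 × 10⁻²⁰ J.
p = √(2mKE) = √(2 × 6.649 × 10⁻²⁷ × 4.516 × 10⁻²⁰) = 2.451 × 10⁻²³ kg·m/s.
λ = h/p = 2.70 × 10⁻¹¹ m = 27.0 pm.

λ = 27.0 pm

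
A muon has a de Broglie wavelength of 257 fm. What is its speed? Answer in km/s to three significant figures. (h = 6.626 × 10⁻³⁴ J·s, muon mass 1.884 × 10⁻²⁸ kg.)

p = h/λ = 6.626 × 10⁻³⁴ / 2.570 × 10⁻¹³ = 2.578 × 10⁻²¹ kg·m/s.
v = p/m = 2.578 × 10⁻²¹ / 1.884 × 10⁻²⁸ = 1.37 × 10⁷ m/s = 1.37 × 10⁴ km/s.

v = 1.37 × 10⁴ km/s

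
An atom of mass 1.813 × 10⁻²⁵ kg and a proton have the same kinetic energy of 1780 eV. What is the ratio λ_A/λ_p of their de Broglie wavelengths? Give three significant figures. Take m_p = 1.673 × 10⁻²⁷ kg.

At fixed KE, p = √(2mKE) so λ = h/p ∝ 1/√m.
λ_A/λ_p = √(m_p/m_A) = √(1.673 × 10⁻²⁷/1.813 × 10⁻²⁵) = √(9.228 × 10⁻³) = 0.0961.

λ_A/λ_p = 0.0961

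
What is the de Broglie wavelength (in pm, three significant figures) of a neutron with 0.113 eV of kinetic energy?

KE = 0.113 eV = 1.810 × 10⁻²⁰ J.
p = √(2mKE) = √(2 × 1.675 × 10⁻²⁷ × 1.810 × 10⁻²⁰) = 7.787 × 10⁻²⁴ kg·m/s.
λ = h/p = 6.626 × 10⁻³⁴ / 7.787 × 10⁻²⁴ = 8.51 × 10⁻¹¹ m = 85.1 pm.

λ = 85.1 pm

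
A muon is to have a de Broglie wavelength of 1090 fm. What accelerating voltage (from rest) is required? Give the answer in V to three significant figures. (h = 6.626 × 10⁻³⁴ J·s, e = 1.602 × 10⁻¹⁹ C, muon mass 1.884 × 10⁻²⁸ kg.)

V = 6120 V

p = h/λ = 6.626 × 10⁻³⁴ / 1.090 × 10⁻¹² = 6.079 × 10⁻²² kg·m/s.
KE = p²/(2m) = 9.807 × 10⁻¹⁶ J.
V = KE/e = 9.807 × 10⁻¹⁶ / (1.602 × 10⁻¹⁹) = 6120 V.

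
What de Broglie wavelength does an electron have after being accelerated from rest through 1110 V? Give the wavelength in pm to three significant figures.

KE = eV = 1.602 × 10⁻¹⁹ × 1110 = 1.778 × 10⁻¹⁶ J.
p = √(2mKE) = √(2 × 9.109 × 10⁻³¹ × 1.778 × 10⁻¹⁶) = 1.800 × 10⁻²³ kg·m/s.
λ = h/p = 6.626 × 10⁻³⁴ / 1.800 × 10⁻²³ = 3.68 × 10⁻¹¹ m = 36.8 pm.

λ = 36.8 pm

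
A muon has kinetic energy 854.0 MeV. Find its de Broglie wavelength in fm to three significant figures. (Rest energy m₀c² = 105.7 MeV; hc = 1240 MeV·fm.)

Total energy E = KE + m₀c² = 854.0 + 105.7 = 959.7 MeV.
(pc)² = E² − (m₀c²)² = (959.7)² − (105.7)² = 9.099 × 10⁵ MeV², so pc = 953.9 MeV.
λ = hc/(pc) = 1240 MeV·fm / 953.9 MeV = 1.30 fm.

λ = 1.30 fm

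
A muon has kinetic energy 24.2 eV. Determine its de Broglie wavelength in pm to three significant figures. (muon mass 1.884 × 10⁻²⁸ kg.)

KE = 24.2 eV = 3.877 × 10⁻¹⁸ J.
p = √(2mKE) = √(2 × 1.884 × 10⁻²⁸ × 3.877 × 10⁻¹⁸) = 3.822 × 10⁻²³ kg·m/s.
λ = h/p = 6.626 × 10⁻³⁴ / 3.822 × 10⁻²³ = 1.73 × 10⁻¹¹ m = 17.3 pm.

λ = 17.3 pm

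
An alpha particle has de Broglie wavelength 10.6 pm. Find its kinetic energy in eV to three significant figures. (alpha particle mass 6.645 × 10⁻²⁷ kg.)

p = h/λ = 6.626 × 10⁻³⁴ / 1.060 × 10⁻¹¹ = 6.251 × 10⁻²³ kg·m/s.
KE = p²/(2m) = (6.251 × 10⁻²³)² / (2 × 6.645 × 10⁻²⁷) = 2.940 × 10⁻¹⁹ J = 1.84 eV.

KE = 1.84 eV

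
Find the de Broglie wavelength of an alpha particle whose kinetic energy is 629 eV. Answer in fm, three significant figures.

λ = 573 fm

KE = 629 eV = 1.008 × 10⁻¹⁶ J.
p = √(2mKE) = √(2 × 6.645 × 10⁻²⁷ × 1.008 × 10⁻¹⁶) = 1.157 × 10⁻²¹ kg·m/s.
λ = h/p = 6.626 × 10⁻³⁴ / 1.157 × 10⁻²¹ = 5.73 × 10⁻¹³ m = 573 fm.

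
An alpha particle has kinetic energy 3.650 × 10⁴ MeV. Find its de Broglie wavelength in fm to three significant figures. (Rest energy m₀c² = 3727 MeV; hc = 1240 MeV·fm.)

λ = 0.0310 fm

Total energy E = KE + m₀c² = 3.650 × 10⁴ + 3727 = 40227 MeV.
(pc)² = E² − (m₀c²)² = (40227)² − (3727)² = 1.604 × 10⁹ MeV², so pc = 4.005 × 10⁴ MeV.
λ = hc/(pc) = 1240 MeV·fm / 4.005 × 10⁴ MeV = 0.0310 fm.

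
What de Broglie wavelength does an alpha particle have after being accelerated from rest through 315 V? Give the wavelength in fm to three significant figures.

KE = 2eV = 2 × 1.602 × 10⁻¹⁹ × 315.0 = 1.009 × 10⁻¹⁶ J.
p = √(2mKE) = √(2 × 6.645 × 10⁻²⁷ × 1.009 × 10⁻¹⁶) = 1.158 × 10⁻²¹ kg·m/s.
λ = h/p = 6.626 × 10⁻³⁴ / 1.158 × 10⁻²¹ = 5.72 × 10⁻¹³ m = 572 fm.

λ = 572 fm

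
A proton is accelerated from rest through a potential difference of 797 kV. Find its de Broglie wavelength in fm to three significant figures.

λ = 32.1 fm

KE = eV = 1.602 × 10⁻¹⁹ × 7.970 × 10⁵ = 1.277 × 10⁻¹³ J.
p = √(2mKE) = √(2 × 1.673 × 10⁻²⁷ × 1.277 × 10⁻¹³) = 2.067 × 10⁻²⁰ kg·m/s.
λ = h/p = 6.626 × 10⁻³⁴ / 2.067 × 10⁻²⁰ = 3.21 × 10⁻¹⁴ m = 32.1 fm.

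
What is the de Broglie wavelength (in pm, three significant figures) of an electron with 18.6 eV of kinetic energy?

KE = 18.6 eV = 2.980 × 10⁻¹⁸ J.
p = √(2mKE) = √(2 × 9.109 × 10⁻³¹ × 2.980 × 10⁻¹⁸) = 2.330 × 10⁻²⁴ kg·m/s.
λ = h/p = 6.626 × 10⁻³⁴ / 2.330 × 10⁻²⁴ = 2.84 × 10⁻¹⁰ m = 284 pm.

λ = 284 pm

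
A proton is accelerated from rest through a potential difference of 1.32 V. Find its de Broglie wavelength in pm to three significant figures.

KE = eV = 1.602 × 10⁻¹⁹ × 1.320 = 2.115 × 10⁻¹⁹ J.
p = √(2mKE) = √(2 × 1.673 × 10⁻²⁷ × 2.115 × 10⁻¹⁹) = 2.660 × 10⁻²³ kg·m/s.
λ = h/p = 6.626 × 10⁻³⁴ / 2.660 × 10⁻²³ = 2.49 × 10⁻¹¹ m = 24.9 pm.

λ = 24.9 pm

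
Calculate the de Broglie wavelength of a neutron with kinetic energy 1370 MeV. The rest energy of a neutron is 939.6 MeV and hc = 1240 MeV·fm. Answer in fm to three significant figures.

Total energy E = KE + m₀c² = 1370 + 939.6 = 2309.6 MeV.
(pc)² = E² − (m₀c²)² = (2309.6)² − (939.6)² = 4.451 × 10⁶ MeV², so pc = 2110 MeV.
λ = hc/(pc) = 1240 MeV·fm / 2110 MeV = 0.588 fm.

λ = 0.588 fm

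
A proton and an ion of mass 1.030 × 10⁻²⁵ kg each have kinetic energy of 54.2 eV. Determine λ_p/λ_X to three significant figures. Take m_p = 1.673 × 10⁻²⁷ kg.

At fixed KE, p = √(2mKE) so λ = h/p ∝ 1/√m.
λ_p/λ_X = √(m_X/m_p) = √(1.030 × 10⁻²⁵/1.673 × 10⁻²⁷) = √(61.57) = 7.85.

λ_p/λ_X = 7.85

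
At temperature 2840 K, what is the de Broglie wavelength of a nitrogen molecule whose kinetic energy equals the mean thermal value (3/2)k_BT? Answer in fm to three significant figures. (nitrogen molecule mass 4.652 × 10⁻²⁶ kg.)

KE = (3/2)k_BT = 1.5 × 1.381 × 10⁻²³ × 2840 = 5.883 × 10⁻²⁰ J.
p = √(2mKE) = √(2 × 4.652 × 10⁻²⁶ × 5.883 × 10⁻²⁰) = 7.398 × 10⁻²³ kg·m/s.
λ = h/p = 8.96 × 10⁻¹² m = 8960 fm.

λ = 8960 fm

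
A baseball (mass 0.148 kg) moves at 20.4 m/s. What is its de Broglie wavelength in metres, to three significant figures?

λ = 2.19 × 10⁻³⁴ m

p = mv = 0.148 × 20.4 = 3.019 kg·m/s.
λ = h/p = 6.626 × 10⁻³⁴ / 3.019 = 2.19 × 10⁻³⁴ m.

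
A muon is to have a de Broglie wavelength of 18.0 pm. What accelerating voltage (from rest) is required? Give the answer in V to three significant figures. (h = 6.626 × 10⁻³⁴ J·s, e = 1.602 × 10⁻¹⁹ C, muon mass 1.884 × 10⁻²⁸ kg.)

V = 22.4 V

p = h/λ = 6.626 × 10⁻³⁴ / 1.800 × 10⁻¹¹ = 3.681 × 10⁻²³ kg·m/s.
KE = p²/(2m) = 3.596 × 10⁻¹⁸ J.
V = KE/e = 3.596 × 10⁻¹⁸ / (1.602 × 10⁻¹⁹) = 22.4 V.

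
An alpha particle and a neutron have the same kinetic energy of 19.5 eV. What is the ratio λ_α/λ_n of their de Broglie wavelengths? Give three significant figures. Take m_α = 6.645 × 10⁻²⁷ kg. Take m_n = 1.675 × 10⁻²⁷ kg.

At fixed KE, p = √(2mKE) so λ = h/p ∝ 1/√m.
λ_α/λ_n = √(m_n/m_α) = √(1.675 × 10⁻²⁷/6.645 × 10⁻²⁷) = √(0.2521) = 0.502.

λ_α/λ_n = 0.502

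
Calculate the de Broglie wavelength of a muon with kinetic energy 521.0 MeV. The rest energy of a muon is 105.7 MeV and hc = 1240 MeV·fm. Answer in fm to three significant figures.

Total energy E = KE + m₀c² = 521.0 + 105.7 = 626.7 MeV.
(pc)² = E² − (m₀c²)² = (626.7)² − (105.7)² = 3.816 × 10⁵ MeV², so pc = 617.7 MeV.
λ = hc/(pc) = 1240 MeV·fm / 617.7 MeV = 2.01 fm.

λ = 2.01 fm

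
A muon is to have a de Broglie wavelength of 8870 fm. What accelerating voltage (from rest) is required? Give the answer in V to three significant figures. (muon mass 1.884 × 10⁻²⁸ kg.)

V = 92.4 V

p = h/λ = 6.626 × 10⁻³⁴ / 8.870 × 10⁻¹² = 7.470 × 10⁻²³ kg·m/s.
KE = p²/(2m) = 1.481 × 10⁻¹⁷ J.
V = KE/e = 1.481 × 10⁻¹⁷ / (1.602 × 10⁻¹⁹) = 92.4 V.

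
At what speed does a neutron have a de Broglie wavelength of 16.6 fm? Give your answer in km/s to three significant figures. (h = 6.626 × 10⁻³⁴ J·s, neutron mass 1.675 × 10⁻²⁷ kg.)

p = h/λ = 6.626 × 10⁻³⁴ / 1.660 × 10⁻¹⁴ = 3.992 × 10⁻²⁰ kg·m/s.
v = p/m = 3.992 × 10⁻²⁰ / 1.675 × 10⁻²⁷ = 2.38 × 10⁷ m/s = 2.38 × 10⁴ km/s.

v = 2.38 × 10⁴ km/s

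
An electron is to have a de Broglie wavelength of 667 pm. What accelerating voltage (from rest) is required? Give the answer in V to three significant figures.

V = 3.38 V

p = h/λ = 6.626 × 10⁻³⁴ / 6.670 × 10⁻¹⁰ = 9.934 × 10⁻²⁵ kg·m/s.
KE = p²/(2m) = 5.417 × 10⁻¹⁹ J.
V = KE/e = 5.417 × 10⁻¹⁹ / (1.602 × 10⁻¹⁹) = 3.38 V.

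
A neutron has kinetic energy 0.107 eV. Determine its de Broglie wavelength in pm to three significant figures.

KE = 0.107 eV = 1.714 × 10⁻²⁰ J.
p = √(2mKE) = √(2 × 1.675 × 10⁻²⁷ × 1.714 × 10⁻²⁰) = 7.578 × 10⁻²⁴ kg·m/s.
λ = h/p = 6.626 × 10⁻³⁴ / 7.578 × 10⁻²⁴ = 8.74 × 10⁻¹¹ m = 87.4 pm.

λ = 87.4 pm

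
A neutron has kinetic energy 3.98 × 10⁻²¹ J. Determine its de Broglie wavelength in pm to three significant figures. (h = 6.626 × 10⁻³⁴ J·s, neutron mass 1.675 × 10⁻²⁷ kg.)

p = √(2mKE) = √(2 × 1.675 × 10⁻²⁷ × 3.980 × 10⁻²¹) = 3.651 × 10⁻²⁴ kg·m/s.
λ = h/p = 6.626 × 10⁻³⁴ / 3.651 × 10⁻²⁴ = 1.81 × 10⁻¹⁰ m = 181 pm.

λ = 181 pm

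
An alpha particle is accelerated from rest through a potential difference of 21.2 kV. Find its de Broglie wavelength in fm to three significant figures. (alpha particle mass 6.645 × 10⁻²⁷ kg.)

KE = 2eV = 2 × 1.602 × 10⁻¹⁹ × 2.120 × 10⁴ = 6.792 × 10⁻¹⁵ J.
p = √(2mKE) = √(2 × 6.645 × 10⁻²⁷ × 6.792 × 10⁻¹⁵) = 9.501 × 10⁻²¹ kg·m/s.
λ = h/p = 6.626 × 10⁻³⁴ / 9.501 × 10⁻²¹ = 6.97 × 10⁻¹⁴ m = 69.7 fm.

λ = 69.7 fm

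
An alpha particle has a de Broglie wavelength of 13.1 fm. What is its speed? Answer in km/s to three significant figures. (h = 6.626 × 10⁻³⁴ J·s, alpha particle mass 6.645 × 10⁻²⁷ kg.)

p = h/λ = 6.626 × 10⁻³⁴ / 1.310 × 10⁻¹⁴ = 5.058 × 10⁻²⁰ kg·m/s.
v = p/m = 5.058 × 10⁻²⁰ / 6.645 × 10⁻²⁷ = 7.61 × 10⁶ m/s = 7610 km/s.

v = 7610 km/s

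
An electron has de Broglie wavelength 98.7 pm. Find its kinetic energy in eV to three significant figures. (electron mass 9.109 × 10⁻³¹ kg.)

KE = 154 eV

p = h/λ = 6.626 × 10⁻³⁴ / 9.870 × 10⁻¹¹ = 6.713 × 10⁻²⁴ kg·m/s.
KE = p²/(2m) = (6.713 × 10⁻²⁴)² / (2 × 9.109 × 10⁻³¹) = 2.474 × 10⁻¹⁷ J = 154 eV.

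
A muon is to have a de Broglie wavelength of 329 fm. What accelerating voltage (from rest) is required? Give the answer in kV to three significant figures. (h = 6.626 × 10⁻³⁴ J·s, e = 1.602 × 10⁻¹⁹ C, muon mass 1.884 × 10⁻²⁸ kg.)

V = 67.2 kV

p = h/λ = 6.626 × 10⁻³⁴ / 3.290 × 10⁻¹³ = 2.014 × 10⁻²¹ kg·m/s.
KE = p²/(2m) = 1.076 × 10⁻¹⁴ J.
V = KE/e = 1.076 × 10⁻¹⁴ / (1.602 × 10⁻¹⁹) = 67.2 kV.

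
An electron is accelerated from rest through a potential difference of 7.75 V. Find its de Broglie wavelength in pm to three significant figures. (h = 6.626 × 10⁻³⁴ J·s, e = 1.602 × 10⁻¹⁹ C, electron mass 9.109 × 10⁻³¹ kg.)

λ = 441 pm

KE = eV = 1.602 × 10⁻¹⁹ × 7.750 = 1.242 × 10⁻¹⁸ J.
p = √(2mKE) = √(2 × 9.109 × 10⁻³¹ × 1.242 × 10⁻¹⁸) = 1.504 × 10⁻²⁴ kg·m/s.
λ = h/p = 6.626 × 10⁻³⁴ / 1.504 × 10⁻²⁴ = 4.41 × 10⁻¹⁰ m = 441 pm.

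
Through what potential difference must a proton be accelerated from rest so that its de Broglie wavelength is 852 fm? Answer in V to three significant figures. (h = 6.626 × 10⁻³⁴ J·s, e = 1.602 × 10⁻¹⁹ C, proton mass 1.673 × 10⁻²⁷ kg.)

V = 1130 V

p = h/λ = 6.626 × 10⁻³⁴ / 8.520 × 10⁻¹³ = 7.777 × 10⁻²² kg·m/s.
KE = p²/(2m) = 1.808 × 10⁻¹⁶ J.
V = KE/e = 1.808 × 10⁻¹⁶ / (1.602 × 10⁻¹⁹) = 1130 V.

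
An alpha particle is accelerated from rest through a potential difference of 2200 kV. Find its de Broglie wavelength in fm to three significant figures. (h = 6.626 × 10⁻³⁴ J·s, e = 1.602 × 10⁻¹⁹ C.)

KE = 2eV = 2 × 1.602 × 10⁻¹⁹ × 2.200 × 10⁶ = 7.049 × 10⁻¹³ J.
p = √(2mKE) = √(2 × 6.645 × 10⁻²⁷ × 7.049 × 10⁻¹³) = 9.679 × 10⁻²⁰ kg·m/s.
λ = h/p = 6.626 × 10⁻³⁴ / 9.679 × 10⁻²⁰ = 6.85 × 10⁻¹⁵ m = 6.85 fm.

λ = 6.85 fm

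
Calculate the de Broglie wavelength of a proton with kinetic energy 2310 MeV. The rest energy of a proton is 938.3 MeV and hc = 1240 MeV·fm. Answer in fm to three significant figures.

Total energy E = KE + m₀c² = 2310 + 938.3 = 3248.3 MeV.
(pc)² = E² − (m₀c²)² = (3248.3)² − (938.3)² = 9.671 × 10⁶ MeV², so pc = 3110 MeV.
λ = hc/(pc) = 1240 MeV·fm / 3110 MeV = 0.399 fm.

λ = 0.399 fm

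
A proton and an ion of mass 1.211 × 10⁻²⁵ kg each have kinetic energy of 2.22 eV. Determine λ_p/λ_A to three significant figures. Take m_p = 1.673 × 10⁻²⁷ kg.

λ_p/λ_A = 8.51

At fixed KE, p = √(2mKE) so λ = h/p ∝ 1/√m.
λ_p/λ_A = √(m_A/m_p) = √(1.211 × 10⁻²⁵/1.673 × 10⁻²⁷) = √(72.38) = 8.51.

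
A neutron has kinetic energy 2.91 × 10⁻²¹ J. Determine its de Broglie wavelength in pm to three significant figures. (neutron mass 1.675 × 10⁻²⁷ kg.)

λ = 212 pm

p = √(2mKE) = √(2 × 1.675 × 10⁻²⁷ × 2.910 × 10⁻²¹) = 3.122 × 10⁻²⁴ kg·m/s.
λ = h/p = 6.626 × 10⁻³⁴ / 3.122 × 10⁻²⁴ = 2.12 × 10⁻¹⁰ m = 212 pm.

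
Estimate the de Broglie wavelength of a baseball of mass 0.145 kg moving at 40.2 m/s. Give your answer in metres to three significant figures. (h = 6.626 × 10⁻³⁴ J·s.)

p = mv = 0.145 × 40.2 = 5.829 kg·m/s.
λ = h/p = 6.626 × 10⁻³⁴ / 5.829 = 1.14 × 10⁻³⁴ m.

λ = 1.14 × 10⁻³⁴ m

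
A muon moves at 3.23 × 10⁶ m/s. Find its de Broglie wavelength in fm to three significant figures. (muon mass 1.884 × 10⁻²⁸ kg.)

λ = 1090 fm

p = mv = 1.884 × 10⁻²⁸ × 3.23 × 10⁶ = 6.085 × 10⁻²² kg·m/s.
λ = h/p = 6.626 × 10⁻³⁴ / 6.085 × 10⁻²² = 1.09 × 10⁻¹² m = 1090 fm.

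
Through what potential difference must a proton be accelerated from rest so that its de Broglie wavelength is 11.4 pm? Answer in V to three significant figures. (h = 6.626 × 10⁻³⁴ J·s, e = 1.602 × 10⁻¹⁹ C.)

V = 6.30 V

p = h/λ = 6.626 × 10⁻³⁴ / 1.140 × 10⁻¹¹ = 5.812 × 10⁻²³ kg·m/s.
KE = p²/(2m) = 1.010 × 10⁻¹⁸ J.
V = KE/e = 1.010 × 10⁻¹⁸ / (1.602 × 10⁻¹⁹) = 6.30 V.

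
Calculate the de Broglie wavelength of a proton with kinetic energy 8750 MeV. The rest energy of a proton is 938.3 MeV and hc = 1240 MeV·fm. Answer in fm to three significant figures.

Total energy E = KE + m₀c² = 8750 + 938.3 = 9688.3 MeV.
(pc)² = E² − (m₀c²)² = (9688.3)² − (938.3)² = 9.298 × 10⁷ MeV², so pc = 9643 MeV.
λ = hc/(pc) = 1240 MeV·fm / 9643 MeV = 0.129 fm.

λ = 0.129 fm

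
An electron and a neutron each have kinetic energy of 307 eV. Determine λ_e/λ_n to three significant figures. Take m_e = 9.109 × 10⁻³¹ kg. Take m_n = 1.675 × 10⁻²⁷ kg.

λ_e/λ_n = 42.9

At fixed KE, p = √(2mKE) so λ = h/p ∝ 1/√m.
λ_e/λ_n = √(m_n/m_e) = √(1.675 × 10⁻²⁷/9.109 × 10⁻³¹) = √(1839) = 42.9.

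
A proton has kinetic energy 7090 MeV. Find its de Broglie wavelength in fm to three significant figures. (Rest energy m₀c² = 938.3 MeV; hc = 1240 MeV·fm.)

Total energy E = KE + m₀c² = 7090 + 938.3 = 8028.3 MeV.
(pc)² = E² − (m₀c²)² = (8028.3)² − (938.3)² = 6.357 × 10⁷ MeV², so pc = 7973 MeV.
λ = hc/(pc) = 1240 MeV·fm / 7973 MeV = 0.156 fm.

λ = 0.156 fm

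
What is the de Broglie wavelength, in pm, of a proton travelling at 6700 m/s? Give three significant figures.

λ = 59.1 pm

p = mv = 1.673 × 10⁻²⁷ × 6700 = 1.121 × 10⁻²³ kg·m/s.
λ = h/p = 6.626 × 10⁻³⁴ / 1.121 × 10⁻²³ = 5.91 × 10⁻¹¹ m = 59.1 pm.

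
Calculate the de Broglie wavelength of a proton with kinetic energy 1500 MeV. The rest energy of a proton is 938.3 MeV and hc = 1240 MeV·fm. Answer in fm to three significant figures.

Total energy E = KE + m₀c² = 1500 + 938.3 = 2438.3 MeV.
(pc)² = E² − (m₀c²)² = (2438.3)² − (938.3)² = 5.065 × 10⁶ MeV², so pc = 2251 MeV.
λ = hc/(pc) = 1240 MeV·fm / 2251 MeV = 0.551 fm.

λ = 0.551 fm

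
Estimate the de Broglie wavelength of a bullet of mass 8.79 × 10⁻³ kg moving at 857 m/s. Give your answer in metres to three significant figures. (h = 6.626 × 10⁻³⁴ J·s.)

p = mv = 8.79 × 10⁻³ × 857 = 7.533 kg·m/s.
λ = h/p = 6.626 × 10⁻³⁴ / 7.533 = 8.80 × 10⁻³⁵ m.

λ = 8.80 × 10⁻³⁵ m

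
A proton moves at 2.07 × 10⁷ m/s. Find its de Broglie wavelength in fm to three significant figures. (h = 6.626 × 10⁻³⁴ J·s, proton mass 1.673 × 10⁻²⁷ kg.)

p = mv = 1.673 × 10⁻²⁷ × 2.07 × 10⁷ = 3.463 × 10⁻²⁰ kg·m/s.
λ = h/p = 6.626 × 10⁻³⁴ / 3.463 × 10⁻²⁰ = 1.91 × 10⁻¹⁴ m = 19.1 fm.

λ = 19.1 fm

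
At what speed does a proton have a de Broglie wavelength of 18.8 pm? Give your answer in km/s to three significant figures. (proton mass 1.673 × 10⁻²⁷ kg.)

v = 21.1 km/s

p = h/λ = 6.626 × 10⁻³⁴ / 1.880 × 10⁻¹¹ = 3.524 × 10⁻²³ kg·m/s.
v = p/m = 3.524 × 10⁻²³ / 1.673 × 10⁻²⁷ = 2.11 × 10⁴ m/s = 21.1 km/s.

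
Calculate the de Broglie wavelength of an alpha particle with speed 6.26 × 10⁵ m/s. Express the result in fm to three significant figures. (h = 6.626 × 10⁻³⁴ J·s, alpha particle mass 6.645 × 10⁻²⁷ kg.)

p = mv = 6.645 × 10⁻²⁷ × 6.26 × 10⁵ = 4.160 × 10⁻²¹ kg·m/s.
λ = h/p = 6.626 × 10⁻³⁴ / 4.160 × 10⁻²¹ = 1.59 × 10⁻¹³ m = 159 fm.

λ = 159 fm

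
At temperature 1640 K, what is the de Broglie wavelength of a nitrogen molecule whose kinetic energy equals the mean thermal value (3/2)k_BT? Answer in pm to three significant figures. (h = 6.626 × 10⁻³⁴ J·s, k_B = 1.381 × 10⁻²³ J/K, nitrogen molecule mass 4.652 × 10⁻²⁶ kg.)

KE = (3/2)k_BT = 1.5 × 1.381 × 10⁻²³ × 1640 = 3.397 × 10⁻²⁰ J.
p = √(2mKE) = √(2 × 4.652 × 10⁻²⁶ × 3.397 × 10⁻²⁰) = 5.622 × 10⁻²³ kg·m/s.
λ = h/p = 1.18 × 10⁻¹¹ m = 11.8 pm.

λ = 11.8 pm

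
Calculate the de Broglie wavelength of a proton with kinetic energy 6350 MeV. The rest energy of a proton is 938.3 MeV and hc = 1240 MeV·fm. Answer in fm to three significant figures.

λ = 0.172 fm

Total energy E = KE + m₀c² = 6350 + 938.3 = 7288.3 MeV.
(pc)² = E² − (m₀c²)² = (7288.3)² − (938.3)² = 5.224 × 10⁷ MeV², so pc = 7228 MeV.
λ = hc/(pc) = 1240 MeV·fm / 7228 MeV = 0.172 fm.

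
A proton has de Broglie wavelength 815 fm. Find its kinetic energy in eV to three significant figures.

p = h/λ = 6.626 × 10⁻³⁴ / 8.150 × 10⁻¹³ = 8.130 × 10⁻²² kg·m/s.
KE = p²/(2m) = (8.130 × 10⁻²²)² / (2 × 1.673 × 10⁻²⁷) = 1.975 × 10⁻¹⁶ J = 1230 eV.

KE = 1230 eV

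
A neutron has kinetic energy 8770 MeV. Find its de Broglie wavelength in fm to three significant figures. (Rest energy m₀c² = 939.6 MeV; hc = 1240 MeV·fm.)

Total energy E = KE + m₀c² = 8770 + 939.6 = 9709.6 MeV.
(pc)² = E² − (m₀c²)² = (9709.6)² − (939.6)² = 9.339 × 10⁷ MeV², so pc = 9664 MeV.
λ = hc/(pc) = 1240 MeV·fm / 9664 MeV = 0.128 fm.

λ = 0.128 fm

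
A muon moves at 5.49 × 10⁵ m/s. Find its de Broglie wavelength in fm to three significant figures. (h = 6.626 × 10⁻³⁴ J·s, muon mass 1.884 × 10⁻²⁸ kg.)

p = mv = 1.884 × 10⁻²⁸ × 5.49 × 10⁵ = 1.034 × 10⁻²² kg·m/s.
λ = h/p = 6.626 × 10⁻³⁴ / 1.034 × 10⁻²² = 6.41 × 10⁻¹² m = 6410 fm.

λ = 6410 fm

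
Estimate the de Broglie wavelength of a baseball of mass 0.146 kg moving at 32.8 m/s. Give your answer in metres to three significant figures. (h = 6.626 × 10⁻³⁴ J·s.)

λ = 1.38 × 10⁻³⁴ m

p = mv = 0.146 × 32.8 = 4.789 kg·m/s.
λ = h/p = 6.626 × 10⁻³⁴ / 4.789 = 1.38 × 10⁻³⁴ m.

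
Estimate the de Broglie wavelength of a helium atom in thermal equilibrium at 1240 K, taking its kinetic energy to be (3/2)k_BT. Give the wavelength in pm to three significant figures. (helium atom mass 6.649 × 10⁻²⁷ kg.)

λ = 35.9 pm

KE = (3/2)k_BT = 1.5 × 1.381 × 10⁻²³ × 1240 = 2.569 × 10⁻²⁰ J.
p = √(2mKE) = √(2 × 6.649 × 10⁻²⁷ × 2.569 × 10⁻²⁰) = 1.848 × 10⁻²³ kg·m/s.
λ = h/p = 3.59 × 10⁻¹¹ m = 35.9 pm.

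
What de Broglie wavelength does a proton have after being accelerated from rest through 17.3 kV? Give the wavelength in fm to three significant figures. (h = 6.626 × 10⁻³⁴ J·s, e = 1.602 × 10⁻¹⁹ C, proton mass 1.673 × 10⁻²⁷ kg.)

λ = 218 fm

KE = eV = 1.602 × 10⁻¹⁹ × 1.730 × 10⁴ = 2.771 × 10⁻¹⁵ J.
p = √(2mKE) = √(2 × 1.673 × 10⁻²⁷ × 2.771 × 10⁻¹⁵) = 3.045 × 10⁻²¹ kg·m/s.
λ = h/p = 6.626 × 10⁻³⁴ / 3.045 × 10⁻²¹ = 2.18 × 10⁻¹³ m = 218 fm.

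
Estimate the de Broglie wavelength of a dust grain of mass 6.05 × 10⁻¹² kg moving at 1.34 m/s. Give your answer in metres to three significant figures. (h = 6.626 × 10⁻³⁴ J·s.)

λ = 8.17 × 10⁻²³ m

p = mv = 6.05 × 10⁻¹² × 1.34 = 8.107 × 10⁻¹² kg·m/s.
λ = h/p = 6.626 × 10⁻³⁴ / 8.107 × 10⁻¹² = 8.17 × 10⁻²³ m.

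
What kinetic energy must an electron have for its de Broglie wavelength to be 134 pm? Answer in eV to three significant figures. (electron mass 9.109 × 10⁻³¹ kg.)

p = h/λ = 6.626 × 10⁻³⁴ / 1.340 × 10⁻¹⁰ = 4.945 × 10⁻²⁴ kg·m/s.
KE = p²/(2m) = (4.945 × 10⁻²⁴)² / (2 × 9.109 × 10⁻³¹) = 1.342 × 10⁻¹⁷ J = 83.8 eV.

KE = 83.8 eV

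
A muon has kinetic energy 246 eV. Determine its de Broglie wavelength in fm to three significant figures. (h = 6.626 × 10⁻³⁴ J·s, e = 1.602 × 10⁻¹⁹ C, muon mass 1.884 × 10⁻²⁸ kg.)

KE = 246 eV = 3.941 × 10⁻¹⁷ J.
p = √(2mKE) = √(2 × 1.884 × 10⁻²⁸ × 3.941 × 10⁻¹⁷) = 1.219 × 10⁻²² kg·m/s.
λ = h/p = 6.626 × 10⁻³⁴ / 1.219 × 10⁻²² = 5.44 × 10⁻¹² m = 5440 fm.

λ = 5440 fm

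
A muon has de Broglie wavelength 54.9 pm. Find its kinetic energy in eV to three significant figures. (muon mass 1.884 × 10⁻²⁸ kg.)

KE = 2.41 eV

p = h/λ = 6.626 × 10⁻³⁴ / 5.490 × 10⁻¹¹ = 1.207 × 10⁻²³ kg·m/s.
KE = p²/(2m) = (1.207 × 10⁻²³)² / (2 × 1.884 × 10⁻²⁸) = 3.866 × 10⁻¹⁹ J = 2.41 eV.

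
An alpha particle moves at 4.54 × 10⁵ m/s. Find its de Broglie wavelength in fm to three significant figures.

p = mv = 6.645 × 10⁻²⁷ × 4.54 × 10⁵ = 3.017 × 10⁻²¹ kg·m/s.
λ = h/p = 6.626 × 10⁻³⁴ / 3.017 × 10⁻²¹ = 2.20 × 10⁻¹³ m = 220 fm.

λ = 220 fm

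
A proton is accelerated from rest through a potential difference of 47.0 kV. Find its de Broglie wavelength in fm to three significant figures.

λ = 132 fm

KE = eV = 1.602 × 10⁻¹⁹ × 4.700 × 10⁴ = 7.529 × 10⁻¹⁵ J.
p = √(2mKE) = √(2 × 1.673 × 10⁻²⁷ × 7.529 × 10⁻¹⁵) = 5.019 × 10⁻²¹ kg·m/s.
λ = h/p = 6.626 × 10⁻³⁴ / 5.019 × 10⁻²¹ = 1.32 × 10⁻¹³ m = 132 fm.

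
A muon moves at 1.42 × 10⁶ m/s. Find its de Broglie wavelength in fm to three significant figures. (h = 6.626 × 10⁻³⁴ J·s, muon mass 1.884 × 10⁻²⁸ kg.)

p = mv = 1.884 × 10⁻²⁸ × 1.42 × 10⁶ = 2.675 × 10⁻²² kg·m/s.
λ = h/p = 6.626 × 10⁻³⁴ / 2.675 × 10⁻²² = 2.48 × 10⁻¹² m = 2480 fm.

λ = 2480 fm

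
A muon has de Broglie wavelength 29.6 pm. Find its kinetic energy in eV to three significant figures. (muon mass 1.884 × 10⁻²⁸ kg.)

KE = 8.30 eV

p = h/λ = 6.626 × 10⁻³⁴ / 2.960 × 10⁻¹¹ = 2.239 × 10⁻²³ kg·m/s.
KE = p²/(2m) = (2.239 × 10⁻²³)² / (2 × 1.884 × 10⁻²⁸) = 1.330 × 10⁻¹⁸ J = 8.30 eV.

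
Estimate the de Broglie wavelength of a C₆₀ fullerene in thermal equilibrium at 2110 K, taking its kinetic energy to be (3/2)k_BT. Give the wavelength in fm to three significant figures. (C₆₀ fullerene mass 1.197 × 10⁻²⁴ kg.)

KE = (3/2)k_BT = 1.5 × 1.381 × 10⁻²³ × 2110 = 4.371 × 10⁻²⁰ J.
p = √(2mKE) = √(2 × 1.197 × 10⁻²⁴ × 4.371 × 10⁻²⁰) = 3.235 × 10⁻²² kg·m/s.
λ = h/p = 2.05 × 10⁻¹² m = 2050 fm.

λ = 2050 fm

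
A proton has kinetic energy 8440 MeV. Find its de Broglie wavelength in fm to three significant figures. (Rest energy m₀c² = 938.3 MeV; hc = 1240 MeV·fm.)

Total energy E = KE + m₀c² = 8440 + 938.3 = 9378.3 MeV.
(pc)² = E² − (m₀c²)² = (9378.3)² − (938.3)² = 8.707 × 10⁷ MeV², so pc = 9331 MeV.
λ = hc/(pc) = 1240 MeV·fm / 9331 MeV = 0.133 fm.

λ = 0.133 fm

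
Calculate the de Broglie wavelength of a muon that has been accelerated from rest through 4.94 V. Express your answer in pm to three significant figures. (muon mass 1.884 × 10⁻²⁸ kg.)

λ = 38.4 pm

KE = eV = 1.602 × 10⁻¹⁹ × 4.940 = 7.914 × 10⁻¹⁹ J.
p = √(2mKE) = √(2 × 1.884 × 10⁻²⁸ × 7.914 × 10⁻¹⁹) = 1.727 × 10⁻²³ kg·m/s.
λ = h/p = 6.626 × 10⁻³⁴ / 1.727 × 10⁻²³ = 3.84 × 10⁻¹¹ m = 38.4 pm.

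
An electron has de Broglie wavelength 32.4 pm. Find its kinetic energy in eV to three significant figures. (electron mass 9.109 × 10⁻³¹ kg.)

p = h/λ = 6.626 × 10⁻³⁴ / 3.240 × 10⁻¹¹ = 2.045 × 10⁻²³ kg·m/s.
KE = p²/(2m) = (2.045 × 10⁻²³)² / (2 × 9.109 × 10⁻³¹) = 2.296 × 10⁻¹⁶ J = 1430 eV.

KE = 1430 eV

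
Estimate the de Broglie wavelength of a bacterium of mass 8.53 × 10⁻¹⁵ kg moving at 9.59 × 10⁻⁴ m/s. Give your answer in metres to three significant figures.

λ = 8.10 × 10⁻¹⁷ m

p = mv = 8.53 × 10⁻¹⁵ × 9.59 × 10⁻⁴ = 8.180 × 10⁻¹⁸ kg·m/s.
λ = h/p = 6.626 × 10⁻³⁴ / 8.180 × 10⁻¹⁸ = 8.10 × 10⁻¹⁷ m.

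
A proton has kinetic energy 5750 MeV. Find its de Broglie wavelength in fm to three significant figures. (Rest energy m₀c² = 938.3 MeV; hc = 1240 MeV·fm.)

Total energy E = KE + m₀c² = 5750 + 938.3 = 6688.3 MeV.
(pc)² = E² − (m₀c²)² = (6688.3)² − (938.3)² = 4.385 × 10⁷ MeV², so pc = 6622 MeV.
λ = hc/(pc) = 1240 MeV·fm / 6622 MeV = 0.187 fm.

λ = 0.187 fm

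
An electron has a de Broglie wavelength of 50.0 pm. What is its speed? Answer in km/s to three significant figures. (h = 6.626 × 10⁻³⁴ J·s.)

v = 1.45 × 10⁴ km/s

p = h/λ = 6.626 × 10⁻³⁴ / 5.000 × 10⁻¹¹ = 1.325 × 10⁻²³ kg·m/s.
v = p/m = 1.325 × 10⁻²³ / 9.109 × 10⁻³¹ = 1.45 × 10⁷ m/s = 1.45 × 10⁴ km/s.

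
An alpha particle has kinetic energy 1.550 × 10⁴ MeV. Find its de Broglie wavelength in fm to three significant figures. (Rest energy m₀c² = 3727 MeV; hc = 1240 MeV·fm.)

Total energy E = KE + m₀c² = 1.550 × 10⁴ + 3727 = 19227 MeV.
(pc)² = E² − (m₀c²)² = (19227)² − (3727)² = 3.558 × 10⁸ MeV², so pc = 1.886 × 10⁴ MeV.
λ = hc/(pc) = 1240 MeV·fm / 1.886 × 10⁴ MeV = 0.0657 fm.

λ = 0.0657 fm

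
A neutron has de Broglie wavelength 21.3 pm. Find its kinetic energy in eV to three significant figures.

KE = 1.80 eV

p = h/λ = 6.626 × 10⁻³⁴ / 2.130 × 10⁻¹¹ = 3.111 × 10⁻²³ kg·m/s.
KE = p²/(2m) = (3.111 × 10⁻²³)² / (2 × 1.675 × 10⁻²⁷) = 2.889 × 10⁻¹⁹ J = 1.80 eV.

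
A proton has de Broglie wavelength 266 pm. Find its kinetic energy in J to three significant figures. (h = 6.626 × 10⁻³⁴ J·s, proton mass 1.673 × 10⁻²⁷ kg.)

p = h/λ = 6.626 × 10⁻³⁴ / 2.660 × 10⁻¹⁰ = 2.491 × 10⁻²⁴ kg·m/s.
KE = p²/(2m) = (2.491 × 10⁻²⁴)² / (2 × 1.673 × 10⁻²⁷) = 1.854 × 10⁻²¹ J = 1.85 × 10⁻²¹ J.

KE = 1.85 × 10⁻²¹ J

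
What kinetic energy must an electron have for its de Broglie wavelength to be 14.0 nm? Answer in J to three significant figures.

p = h/λ = 6.626 × 10⁻³⁴ / 1.400 × 10⁻⁸ = 4.733 × 10⁻²⁶ kg·m/s.
KE = p²/(2m) = (4.733 × 10⁻²⁶)² / (2 × 9.109 × 10⁻³¹) = 1.230 × 10⁻²¹ J = 1.23 × 10⁻²¹ J.

KE = 1.23 × 10⁻²¹ J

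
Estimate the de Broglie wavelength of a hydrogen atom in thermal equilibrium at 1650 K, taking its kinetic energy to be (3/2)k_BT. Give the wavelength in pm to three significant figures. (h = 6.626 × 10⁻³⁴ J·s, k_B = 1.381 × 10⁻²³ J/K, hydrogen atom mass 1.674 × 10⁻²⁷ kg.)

λ = 61.9 pm

KE = (3/2)k_BT = 1.5 × 1.381 × 10⁻²³ × 1650 = 3.418 × 10⁻²⁰ J.
p = √(2mKE) = √(2 × 1.674 × 10⁻²⁷ × 3.418 × 10⁻²⁰) = 1.070 × 10⁻²³ kg·m/s.
λ = h/p = 6.19 × 10⁻¹¹ m = 61.9 pm.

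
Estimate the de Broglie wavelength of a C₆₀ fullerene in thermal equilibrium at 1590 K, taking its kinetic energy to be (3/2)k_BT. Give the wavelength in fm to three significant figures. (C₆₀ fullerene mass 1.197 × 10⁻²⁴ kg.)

λ = 2360 fm

KE = (3/2)k_BT = 1.5 × 1.381 × 10⁻²³ × 1590 = 3.294 × 10⁻²⁰ J.
p = √(2mKE) = √(2 × 1.197 × 10⁻²⁴ × 3.294 × 10⁻²⁰) = 2.808 × 10⁻²² kg·m/s.
λ = h/p = 2.36 × 10⁻¹² m = 2360 fm.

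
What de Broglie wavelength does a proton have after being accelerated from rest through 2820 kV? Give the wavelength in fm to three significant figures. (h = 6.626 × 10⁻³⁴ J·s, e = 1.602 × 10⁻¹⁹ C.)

KE = eV = 1.602 × 10⁻¹⁹ × 2.820 × 10⁶ = 4.518 × 10⁻¹³ J.
p = √(2mKE) = √(2 × 1.673 × 10⁻²⁷ × 4.518 × 10⁻¹³) = 3.888 × 10⁻²⁰ kg·m/s.
λ = h/p = 6.626 × 10⁻³⁴ / 3.888 × 10⁻²⁰ = 1.70 × 10⁻¹⁴ m = 17.0 fm.

λ = 17.0 fm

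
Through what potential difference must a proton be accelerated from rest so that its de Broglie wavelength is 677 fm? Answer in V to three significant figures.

V = 1790 V

p = h/λ = 6.626 × 10⁻³⁴ / 6.770 × 10⁻¹³ = 9.787 × 10⁻²² kg·m/s.
KE = p²/(2m) = 2.863 × 10⁻¹⁶ J.
V = KE/e = 2.863 × 10⁻¹⁶ / (1.602 × 10⁻¹⁹) = 1790 V.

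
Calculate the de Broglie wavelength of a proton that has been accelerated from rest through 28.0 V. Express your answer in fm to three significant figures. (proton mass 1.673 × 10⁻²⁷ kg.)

λ = 5410 fm

KE = eV = 1.602 × 10⁻¹⁹ × 28.00 = 4.486 × 10⁻¹⁸ J.
p = √(2mKE) = √(2 × 1.673 × 10⁻²⁷ × 4.486 × 10⁻¹⁸) = 1.225 × 10⁻²² kg·m/s.
λ = h/p = 6.626 × 10⁻³⁴ / 1.225 × 10⁻²² = 5.41 × 10⁻¹² m = 5410 fm.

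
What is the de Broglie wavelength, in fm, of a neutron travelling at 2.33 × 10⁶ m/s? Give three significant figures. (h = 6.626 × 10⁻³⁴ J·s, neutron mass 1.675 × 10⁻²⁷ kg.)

p = mv = 1.675 × 10⁻²⁷ × 2.33 × 10⁶ = 3.903 × 10⁻²¹ kg·m/s.
λ = h/p = 6.626 × 10⁻³⁴ / 3.903 × 10⁻²¹ = 1.70 × 10⁻¹³ m = 170 fm.

λ = 170 fm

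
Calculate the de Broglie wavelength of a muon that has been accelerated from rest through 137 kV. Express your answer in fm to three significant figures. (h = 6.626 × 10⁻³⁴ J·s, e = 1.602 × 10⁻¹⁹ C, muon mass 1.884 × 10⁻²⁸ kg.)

KE = eV = 1.602 × 10⁻¹⁹ × 1.370 × 10⁵ = 2.195 × 10⁻¹⁴ J.
p = √(2mKE) = √(2 × 1.884 × 10⁻²⁸ × 2.195 × 10⁻¹⁴) = 2.876 × 10⁻²¹ kg·m/s.
λ = h/p = 6.626 × 10⁻³⁴ / 2.876 × 10⁻²¹ = 2.30 × 10⁻¹³ m = 230 fm.

λ = 230 fm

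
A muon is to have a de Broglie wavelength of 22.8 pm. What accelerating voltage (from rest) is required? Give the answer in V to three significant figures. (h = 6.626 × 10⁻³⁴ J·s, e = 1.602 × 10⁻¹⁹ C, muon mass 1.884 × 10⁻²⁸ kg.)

p = h/λ = 6.626 × 10⁻³⁴ / 2.280 × 10⁻¹¹ = 2.906 × 10⁻²³ kg·m/s.
KE = p²/(2m) = 2.241 × 10⁻¹⁸ J.
V = KE/e = 2.241 × 10⁻¹⁸ / (1.602 × 10⁻¹⁹) = 14.0 V.

V = 14.0 V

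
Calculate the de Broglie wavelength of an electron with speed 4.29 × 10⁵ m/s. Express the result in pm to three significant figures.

λ = 1700 pm

p = mv = 9.109 × 10⁻³¹ × 4.29 × 10⁵ = 3.908 × 10⁻²⁵ kg·m/s.
λ = h/p = 6.626 × 10⁻³⁴ / 3.908 × 10⁻²⁵ = 1.70 × 10⁻⁹ m = 1700 pm.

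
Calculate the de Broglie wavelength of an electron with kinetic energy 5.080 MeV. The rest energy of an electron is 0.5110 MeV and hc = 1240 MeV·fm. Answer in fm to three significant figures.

λ = 223 fm

Total energy E = KE + m₀c² = 5.080 + 0.5110 = 5.5910 MeV.
(pc)² = E² − (m₀c²)² = (5.5910)² − (0.5110)² = 31.00 MeV², so pc = 5.568 MeV.
λ = hc/(pc) = 1240 MeV·fm / 5.568 MeV = 223 fm.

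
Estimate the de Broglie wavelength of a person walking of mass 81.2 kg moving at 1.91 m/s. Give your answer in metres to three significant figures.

λ = 4.27 × 10⁻³⁶ m

p = mv = 81.2 × 1.91 = 1.551 × 10² kg·m/s.
λ = h/p = 6.626 × 10⁻³⁴ / 1.551 × 10² = 4.27 × 10⁻³⁶ m.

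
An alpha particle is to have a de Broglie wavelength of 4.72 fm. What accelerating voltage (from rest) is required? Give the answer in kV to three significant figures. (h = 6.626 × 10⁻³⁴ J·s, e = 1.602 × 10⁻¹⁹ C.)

V = 4630 kV

p = h/λ = 6.626 × 10⁻³⁴ / 4.720 × 10⁻¹⁵ = 1.404 × 10⁻¹⁹ kg·m/s.
KE = p²/(2m) = 1.483 × 10⁻¹² J.
V = KE/2e = 1.483 × 10⁻¹² / (2 × 1.602 × 10⁻¹⁹) = 4630 kV.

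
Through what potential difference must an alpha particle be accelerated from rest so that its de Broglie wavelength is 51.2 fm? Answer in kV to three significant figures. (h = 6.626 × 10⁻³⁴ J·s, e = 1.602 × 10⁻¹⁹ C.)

V = 39.3 kV

p = h/λ = 6.626 × 10⁻³⁴ / 5.120 × 10⁻¹⁴ = 1.294 × 10⁻²⁰ kg·m/s.
KE = p²/(2m) = 1.260 × 10⁻¹⁴ J.
V = KE/2e = 1.260 × 10⁻¹⁴ / (2 × 1.602 × 10⁻¹⁹) = 39.3 kV.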